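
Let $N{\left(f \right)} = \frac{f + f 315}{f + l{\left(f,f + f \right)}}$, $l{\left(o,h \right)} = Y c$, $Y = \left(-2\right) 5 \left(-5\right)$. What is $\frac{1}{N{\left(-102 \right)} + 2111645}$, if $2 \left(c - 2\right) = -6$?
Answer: $\frac{19}{40125284} \approx 4.7352 \cdot 10^{-7}$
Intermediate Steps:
$c = -1$ ($c = 2 + \frac{1}{2} \left(-6\right) = 2 - 3 = -1$)
$Y = 50$ ($Y = \left(-10\right) \left(-5\right) = 50$)
$l{\left(o,h \right)} = -50$ ($l{\left(o,h \right)} = 50 \left(-1\right) = -50$)
$N{\left(f \right)} = \frac{316 f}{-50 + f}$ ($N{\left(f \right)} = \frac{f + f 315}{f - 50} = \frac{f + 315 f}{-50 + f} = \frac{316 f}{-50 + f}$)
$\frac{1}{N{\left(-102 \right)} + 2111645} = \frac{1}{316 \left(-102\right) \frac{1}{-50 - 102} + 2111645} = \frac{1}{316 \left(-102\right) \frac{1}{-152} + 2111645} = \frac{1}{316 \left(-102\right) \left(- \frac{1}{152}\right) + 2111645} = \frac{1}{\frac{4029}{19} + 2111645} = \frac{1}{\frac{40125284}{19}} = \frac{19}{40125284}$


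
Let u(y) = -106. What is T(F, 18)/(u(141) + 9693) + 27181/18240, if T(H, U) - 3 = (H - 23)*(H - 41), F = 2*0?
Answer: 277839287/174866880 ≈ 1.5889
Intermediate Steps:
F = 0
T(H, U) = 3 + (-41 + H)*(-23 + H) (T(H, U) = 3 + (H - 23)*(H - 41) = 3 + (-23 + H)*(-41 + H) = 3 + (-41 + H)*(-23 + H))
T(F, 18)/(u(141) + 9693) + 27181/18240 = (946 + 0**2 - 64*0)/(-106 + 9693) + 27181/18240 = (946 + 0 + 0)/9587 + 27181*(1/18240) = 946*(1/9587) + 27181/18240 = 946/9587 + 27181/18240 = 277839287/174866880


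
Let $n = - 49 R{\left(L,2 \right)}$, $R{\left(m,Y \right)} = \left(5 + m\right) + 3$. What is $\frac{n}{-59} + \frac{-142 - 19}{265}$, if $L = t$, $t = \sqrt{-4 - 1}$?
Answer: $\frac{94381}{15635} + \frac{49 i \sqrt{5}}{59} \approx 6.0365 + 1.8571 i$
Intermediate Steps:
$t = i \sqrt{5}$ ($t = \sqrt{-5} = i \sqrt{5} \approx 2.2361 i$)
$L = i \sqrt{5} \approx 2.2361 i$
$R{\left(m,Y \right)} = 8 + m$
$n = -392 - 49 i \sqrt{5}$ ($n = - 49 \left(8 + i \sqrt{5}\right) = -392 - 49 i \sqrt{5} \approx -392.0 - 109.57 i$)
$\frac{n}{-59} + \frac{-142 - 19}{265} = \frac{-392 - 49 i \sqrt{5}}{-59} + \frac{-142 - 19}{265} = \left(-392 - 49 i \sqrt{5}\right) \left(- \frac{1}{59}\right) - \frac{161}{265} = \left(\frac{392}{59} + \frac{49 i \sqrt{5}}{59}\right) - \frac{161}{265} = \frac{94381}{15635} + \frac{49 i \sqrt{5}}{59}$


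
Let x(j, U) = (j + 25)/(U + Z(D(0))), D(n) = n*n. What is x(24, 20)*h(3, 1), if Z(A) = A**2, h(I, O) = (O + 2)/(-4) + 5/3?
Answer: 539/240 ≈ 2.2458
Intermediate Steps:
h(I, O) = 7/6 - O/4 (h(I, O) = (2 + O)*(-1/4) + 5*(1/3) = (-1/2 - O/4) + 5/3 = 7/6 - O/4)
D(n) = n**2
x(j, U) = (25 + j)/U (x(j, U) = (j + 25)/(U + (0**2)**2) = (25 + j)/(U + 0**2) = (25 + j)/(U + 0) = (25 + j)/U)
x(24, 20)*h(3, 1) = ((25 + 24)/20)*(7/6 - 1/4*1) = ((1/20)*49)*(7/6 - 1/4) = (49/20)*(11/12) = 539/240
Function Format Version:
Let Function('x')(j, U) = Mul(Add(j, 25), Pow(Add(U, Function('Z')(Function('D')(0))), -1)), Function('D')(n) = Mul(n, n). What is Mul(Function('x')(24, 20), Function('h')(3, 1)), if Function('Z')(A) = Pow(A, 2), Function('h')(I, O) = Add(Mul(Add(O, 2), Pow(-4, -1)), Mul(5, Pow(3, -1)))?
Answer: Rational(539, 240) ≈ 2.2458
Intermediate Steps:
Function('h')(I, O) = Add(Rational(7, 6), Mul(Rational(-1, 4), O)) (Function('h')(I, O) = Add(Mul(Add(2, O), Rational(-1, 4)), Mul(5, Rational(1, 3))) = Add(Add(Rational(-1, 2), Mul(Rational(-1, 4), O)), Rational(5, 3)) = Add(Rational(7, 6), Mul(Rational(-1, 4), O)))
Function('D')(n) = Pow(n, 2)
Function('x')(j, U) = Mul(Pow(U, -1), Add(25, j)) (Function('x')(j, U) = Mul(Add(j, 25), Pow(Add(U, Pow(Pow(0, 2), 2)), -1)) = Mul(Add(25, j), Pow(Add(U, Pow(0, 2)), -1)) = Mul(Add(25, j), Pow(Add(U, 0), -1)) = Mul(Add(25, j), Pow(U, -1)) = Mul(Pow(U, -1), Add(25, j)))
Mul(Function('x')(24, 20), Function('h')(3, 1)) = Mul(Mul(Pow(20, -1), Add(25, 24)), Add(Rational(7, 6), Mul(Rational(-1, 4), 1))) = Mul(Mul(Rational(1, 20), 49), Add(Rational(7, 6), Rational(-1, 4))) = Mul(Rational(49, 20), Rational(11, 12)) = Rational(539, 240)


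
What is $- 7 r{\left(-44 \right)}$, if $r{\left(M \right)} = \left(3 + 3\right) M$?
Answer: $1848$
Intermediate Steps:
$r{\left(M \right)} = 6 M$
$- 7 r{\left(-44 \right)} = - 7 \cdot 6 \left(-44\right) = \left(-7\right) \left(-264\right) = 1848$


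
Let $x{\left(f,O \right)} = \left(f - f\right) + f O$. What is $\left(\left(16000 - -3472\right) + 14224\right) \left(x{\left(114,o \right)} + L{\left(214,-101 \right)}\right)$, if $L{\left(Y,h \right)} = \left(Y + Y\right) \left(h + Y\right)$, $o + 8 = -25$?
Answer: $1502908992$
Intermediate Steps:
$o = -33$ ($o = -8 - 25 = -33$)
$L{\left(Y,h \right)} = 2 Y \left(Y + h\right)$
$x{\left(f,O \right)} = O f$ ($x{\left(f,O \right)} = 0 + O f = O f$)
$\left(\left(16000 - -3472\right) + 14224\right) \left(x{\left(114,o \right)} + L{\left(214,-101 \right)}\right) = \left(\left(16000 - -3472\right) + 14224\right) \left(\left(-33\right) 114 + 2 \cdot 214 \left(214 - 101\right)\right) = \left(\left(16000 + 3472\right) + 14224\right) \left(-3762 + 2 \cdot 214 \cdot 113\right) = \left(19472 + 14224\right) \left(-3762 + 48364\right) = 33696 \cdot 44602 = 1502908992$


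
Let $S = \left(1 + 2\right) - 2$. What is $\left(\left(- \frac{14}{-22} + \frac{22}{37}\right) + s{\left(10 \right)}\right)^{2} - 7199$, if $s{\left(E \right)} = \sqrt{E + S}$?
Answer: $- \frac{1190434011}{165649} + \frac{1002 \sqrt{11}}{407} \approx -7178.3$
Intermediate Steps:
$S = 1$ ($S = 3 - 2 = 1$)
$s{\left(E \right)} = \sqrt{1 + E}$ ($s{\left(E \right)} = \sqrt{E + 1} = \sqrt{1 + E}$)
$\left(\left(- \frac{14}{-22} + \frac{22}{37}\right) + s{\left(10 \right)}\right)^{2} - 7199 = \left(\left(- \frac{14}{-22} + \frac{22}{37}\right) + \sqrt{1 + 10}\right)^{2} - 7199 = \left(\left(\left(-14\right) \left(- \frac{1}{22}\right) + 22 \cdot \frac{1}{37}\right) + \sqrt{11}\right)^{2} - 7199 = \left(\left(\frac{7}{11} + \frac{22}{37}\right) + \sqrt{11}\right)^{2} - 7199 = \left(\frac{501}{407} + \sqrt{11}\right)^{2} - 7199 = -7199 + \left(\frac{501}{407} + \sqrt{11}\right)^{2}$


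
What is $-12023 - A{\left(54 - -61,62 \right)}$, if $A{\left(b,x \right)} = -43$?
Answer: $-11980$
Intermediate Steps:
$-12023 - A{\left(54 - -61,62 \right)} = -12023 - -43 = -12023 + 43 = -11980$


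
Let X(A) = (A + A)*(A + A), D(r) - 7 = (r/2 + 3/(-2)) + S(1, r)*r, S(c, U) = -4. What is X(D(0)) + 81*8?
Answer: 769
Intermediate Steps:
D(r) = 11/2 - 7*r/2 (D(r) = 7 + ((r/2 + 3/(-2)) - 4*r) = 7 + ((r*(½) + 3*(-½)) - 4*r) = 7 + ((r/2 - 3/2) - 4*r) = 7 + ((-3/2 + r/2) - 4*r) = 7 + (-3/2 - 7*r/2) = 11/2 - 7*r/2)
X(A) = 4*A² (X(A) = (2*A)*(2*A) = 4*A²)
X(D(0)) + 81*8 = 4*(11/2 - 7/2*0)² + 81*8 = 4*(11/2 + 0)² + 648 = 4*(11/2)² + 648 = 4*(121/4) + 648 = 121 + 648 = 769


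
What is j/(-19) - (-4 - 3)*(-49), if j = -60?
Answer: -6457/19 ≈ -339.84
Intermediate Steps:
j/(-19) - (-4 - 3)*(-49) = -60/(-19) - (-4 - 3)*(-49) = -60*(-1/19) - 1*(-7)*(-49) = 60/19 + 7*(-49) = 60/19 - 343 = -6457/19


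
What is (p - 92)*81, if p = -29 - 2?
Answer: -9963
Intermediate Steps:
p = -31
(p - 92)*81 = (-31 - 92)*81 = -123*81 = -9963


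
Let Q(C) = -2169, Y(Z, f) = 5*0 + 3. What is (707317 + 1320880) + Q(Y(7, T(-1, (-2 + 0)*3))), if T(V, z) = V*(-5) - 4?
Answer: 2026028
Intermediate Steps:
T(V, z) = -4 - 5*V (T(V, z) = -5*V - 4 = -4 - 5*V)
Y(Z, f) = 3 (Y(Z, f) = 0 + 3 = 3)
(707317 + 1320880) + Q(Y(7, T(-1, (-2 + 0)*3))) = (707317 + 1320880) - 2169 = 2028197 - 2169 = 2026028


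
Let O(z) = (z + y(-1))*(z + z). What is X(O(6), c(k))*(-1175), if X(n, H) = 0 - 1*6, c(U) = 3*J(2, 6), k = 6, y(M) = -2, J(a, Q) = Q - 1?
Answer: 7050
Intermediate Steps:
J(a, Q) = -1 + Q
O(z) = 2*z*(-2 + z) (O(z) = (z - 2)*(z + z) = (-2 + z)*(2*z) = 2*z*(-2 + z))
c(U) = 15 (c(U) = 3*(-1 + 6) = 3*5 = 15)
X(n, H) = -6 (X(n, H) = 0 - 6 = -6)
X(O(6), c(k))*(-1175) = -6*(-1175) = 7050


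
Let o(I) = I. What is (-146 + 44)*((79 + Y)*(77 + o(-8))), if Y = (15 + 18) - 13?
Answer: -696762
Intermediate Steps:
Y = 20 (Y = 33 - 13 = 20)
(-146 + 44)*((79 + Y)*(77 + o(-8))) = (-146 + 44)*((79 + 20)*(77 - 8)) = -10098*69 = -102*6831 = -696762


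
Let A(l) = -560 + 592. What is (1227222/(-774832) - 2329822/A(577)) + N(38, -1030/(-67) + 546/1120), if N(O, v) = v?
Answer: -9447348884407/129784360 ≈ -72793.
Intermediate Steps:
A(l) = 32
(1227222/(-774832) - 2329822/A(577)) + N(38, -1030/(-67) + 546/1120) = (1227222/(-774832) - 2329822/32) + (-1030/(-67) + 546/1120) = (1227222*(-1/774832) - 2329822*1/32) + (-1030*(-1/67) + 546*(1/1120)) = (-613611/387416 - 1164911/16) + (1030/67 + 39/80) = -56414372219/774832 + 85013/5360 = -9447348884407/129784360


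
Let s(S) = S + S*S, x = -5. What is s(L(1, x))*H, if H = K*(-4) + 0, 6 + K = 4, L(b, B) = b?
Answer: 16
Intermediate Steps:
s(S) = S + S²
K = -2 (K = -6 + 4 = -2)
H = 8 (H = -2*(-4) + 0 = 8 + 0 = 8)
s(L(1, x))*H = (1*(1 + 1))*8 = (1*2)*8 = 2*8 = 16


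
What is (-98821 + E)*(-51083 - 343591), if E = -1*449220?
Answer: 216297533634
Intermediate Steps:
E = -449220
(-98821 + E)*(-51083 - 343591) = (-98821 - 449220)*(-51083 - 343591) = -548041*(-394674) = 216297533634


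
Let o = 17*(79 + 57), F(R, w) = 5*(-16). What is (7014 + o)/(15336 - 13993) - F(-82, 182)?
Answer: 116766/1343 ≈ 86.944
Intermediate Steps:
F(R, w) = -80
o = 2312 (o = 17*136 = 2312)
(7014 + o)/(15336 - 13993) - F(-82, 182) = (7014 + 2312)/(15336 - 13993) - 1*(-80) = 9326/1343 + 80 = 116766/1343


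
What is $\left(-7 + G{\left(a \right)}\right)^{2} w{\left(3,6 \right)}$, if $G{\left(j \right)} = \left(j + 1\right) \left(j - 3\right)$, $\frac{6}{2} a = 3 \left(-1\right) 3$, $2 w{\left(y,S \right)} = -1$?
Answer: $- \frac{25}{2} \approx -12.5$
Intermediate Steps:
$w{\left(y,S \right)} = - \frac{1}{2}$ ($w{\left(y,S \right)} = \frac{1}{2} \left(-1\right) = - \frac{1}{2}$)
$a = -3$ ($a = \frac{3 \left(-1\right) 3}{3} = \frac{\left(-3\right) 3}{3} = \frac{1}{3} \left(-9\right) = -3$)
$G{\left(j \right)} = \left(1 + j\right) \left(-3 + j\right)$
$\left(-7 + G{\left(a \right)}\right)^{2} w{\left(3,6 \right)} = \left(-7 - \left(-3 - 9\right)\right)^{2} \left(- \frac{1}{2}\right) = \left(-7 + \left(-3 + 9 + 6\right)\right)^{2} \left(- \frac{1}{2}\right) = \left(-7 + 12\right)^{2} \left(- \frac{1}{2}\right) = 5^{2} \left(- \frac{1}{2}\right) = 25 \left(- \frac{1}{2}\right) = - \frac{25}{2}$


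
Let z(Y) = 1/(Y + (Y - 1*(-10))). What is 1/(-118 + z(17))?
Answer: -44/5191 ≈ -0.0084762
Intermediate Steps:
z(Y) = 1/(10 + 2*Y) (z(Y) = 1/(Y + (Y + 10)) = 1/(Y + (10 + Y)) = 1/(10 + 2*Y))
1/(-118 + z(17)) = 1/(-118 + 1/(2*(5 + 17))) = 1/(-118 + (1/2)/22) = 1/(-118 + (1/2)*(1/22)) = 1/(-118 + 1/44) = 1/(-5191/44) = -44/5191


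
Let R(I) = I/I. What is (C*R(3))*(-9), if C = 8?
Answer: -72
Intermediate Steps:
R(I) = 1
(C*R(3))*(-9) = (8*1)*(-9) = 8*(-9) = -72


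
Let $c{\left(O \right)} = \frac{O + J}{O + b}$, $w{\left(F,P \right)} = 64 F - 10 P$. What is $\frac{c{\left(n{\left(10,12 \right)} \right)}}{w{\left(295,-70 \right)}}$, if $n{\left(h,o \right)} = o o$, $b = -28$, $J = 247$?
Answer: $\frac{391}{2271280} \approx 0.00017215$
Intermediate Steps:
$w{\left(F,P \right)} = - 10 P + 64 F$
$n{\left(h,o \right)} = o^{2}$
$c{\left(O \right)} = \frac{247 + O}{-28 + O}$ ($c{\left(O \right)} = \frac{O + 247}{O - 28} = \frac{247 + O}{-28 + O}$)
$\frac{c{\left(n{\left(10,12 \right)} \right)}}{w{\left(295,-70 \right)}} = \frac{\frac{1}{-28 + 12^{2}} \left(247 + 12^{2}\right)}{\left(-10\right) \left(-70\right) + 64 \cdot 295} = \frac{\frac{1}{-28 + 144} \left(247 + 144\right)}{700 + 18880} = \frac{\frac{1}{116} \cdot 391}{19580} = \frac{1}{116} \cdot 391 \cdot \frac{1}{19580} = \frac{391}{116} \cdot \frac{1}{19580} = \frac{391}{2271280}$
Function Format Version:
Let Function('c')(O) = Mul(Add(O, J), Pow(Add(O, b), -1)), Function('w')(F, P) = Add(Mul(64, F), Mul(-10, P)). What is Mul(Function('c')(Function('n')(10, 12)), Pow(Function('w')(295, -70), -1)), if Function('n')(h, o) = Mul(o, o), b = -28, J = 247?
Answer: Rational(391, 2271280) ≈ 0.00017215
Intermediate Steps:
Function('w')(F, P) = Add(Mul(-10, P), Mul(64, F))
Function('n')(h, o) = Pow(o, 2)
Function('c')(O) = Mul(Pow(Add(-28, O), -1), Add(247, O)) (Function('c')(O) = Mul(Add(O, 247), Pow(Add(O, -28), -1)) = Mul(Add(247, O), Pow(Add(-28, O), -1)) = Mul(Pow(Add(-28, O), -1), Add(247, O)))
Mul(Function('c')(Function('n')(10, 12)), Pow(Function('w')(295, -70), -1)) = Mul(Mul(Pow(Add(-28, Pow(12, 2)), -1), Add(247, Pow(12, 2))), Pow(Add(Mul(-10, -70), Mul(64, 295)), -1)) = Mul(Mul(Pow(Add(-28, 144), -1), Add(247, 144)), Pow(Add(700, 18880), -1)) = Mul(Mul(Pow(116, -1), 391), Pow(19580, -1)) = Mul(Mul(Rational(1, 116), 391), Rational(1, 19580)) = Mul(Rational(391, 116), Rational(1, 19580)) = Rational(391, 2271280)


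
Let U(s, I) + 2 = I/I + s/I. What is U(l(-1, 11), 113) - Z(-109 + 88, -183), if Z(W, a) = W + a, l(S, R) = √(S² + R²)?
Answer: 203 + √122/113 ≈ 203.10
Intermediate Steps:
l(S, R) = √(R² + S²)
U(s, I) = -1 + s/I (U(s, I) = -2 + (I/I + s/I) = -2 + (1 + s/I) = -1 + s/I)
U(l(-1, 11), 113) - Z(-109 + 88, -183) = (√(11² + (-1)²) - 1*113)/113 - ((-109 + 88) - 183) = (√(121 + 1) - 113)/113 - (-21 - 183) = (√122 - 113)/113 - 1*(-204) = (-113 + √122)/113 + 204 = (-1 + √122/113) + 204 = 203 + √122/113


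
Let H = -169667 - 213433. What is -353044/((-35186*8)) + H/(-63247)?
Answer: 32541756667/4450817884 ≈ 7.3114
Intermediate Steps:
H = -383100
-353044/((-35186*8)) + H/(-63247) = -353044/((-35186*8)) - 383100/(-63247) = -353044/(-281488) - 383100*(-1/63247) = -353044*(-1/281488) + 383100/63247 = 88261/70372 + 383100/63247 = 32541756667/4450817884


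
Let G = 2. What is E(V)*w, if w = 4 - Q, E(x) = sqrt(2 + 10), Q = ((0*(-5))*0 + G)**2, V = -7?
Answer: 0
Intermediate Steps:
Q = 4 (Q = ((0*(-5))*0 + 2)**2 = (0*0 + 2)**2 = (0 + 2)**2 = 2**2 = 4)
E(x) = 2*sqrt(3) (E(x) = sqrt(12) = 2*sqrt(3))
w = 0 (w = 4 - 1*4 = 4 - 4 = 0)
E(V)*w = (2*sqrt(3))*0 = 0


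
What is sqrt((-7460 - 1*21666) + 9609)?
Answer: I*sqrt(19517) ≈ 139.7*I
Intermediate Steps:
sqrt((-7460 - 1*21666) + 9609) = sqrt((-7460 - 21666) + 9609) = sqrt(-29126 + 9609) = sqrt(-19517) = I*sqrt(19517)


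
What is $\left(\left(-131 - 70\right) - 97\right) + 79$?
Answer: $-219$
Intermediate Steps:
$\left(\left(-131 - 70\right) - 97\right) + 79 = \left(-201 - 97\right) + 79 = -298 + 79 = -219$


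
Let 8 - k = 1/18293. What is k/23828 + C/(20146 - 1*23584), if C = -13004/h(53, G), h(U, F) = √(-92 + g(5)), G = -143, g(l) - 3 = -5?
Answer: 146343/435885604 - 3251*I*√94/80793 ≈ 0.00033574 - 0.39013*I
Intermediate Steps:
g(l) = -2 (g(l) = 3 - 5 = -2)
k = 146343/18293 (k = 8 - 1/18293 = 146343/18293 ≈ 7.9999)
h(U, F) = I*√94 (h(U, F) = √(-92 - 2) = √(-94) = I*√94)
C = 6502*I*√94/47 (C = -13004*(-I*√94/94) = -(-6502)*I*√94/47 = 6502*I*√94/47 ≈ 1341.3*I)
k/23828 + C/(20146 - 1*23584) = (146343/18293)/23828 + (6502*I*√94/47)/(20146 - 1*23584) = (146343/18293)*(1/23828) + (6502*I*√94/47)/(20146 - 23584) = 146343/435885604 + (6502*I*√94/47)/(-3438) = 146343/435885604 + (6502*I*√94/47)*(-1/3438) = 146343/435885604 - 3251*I*√94/80793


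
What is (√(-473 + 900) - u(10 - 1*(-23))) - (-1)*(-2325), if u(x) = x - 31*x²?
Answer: 31401 + √427 ≈ 31422.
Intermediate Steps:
(√(-473 + 900) - u(10 - 1*(-23))) - (-1)*(-2325) = (√(-473 + 900) - (10 - 1*(-23))*(1 - 31*(10 - 1*(-23)))) - (-1)*(-2325) = (√427 - (10 + 23)*(1 - 31*(10 + 23))) - 1*2325 = (√427 - 33*(1 - 31*33)) - 2325 = (√427 - 33*(1 - 1023)) - 2325 = (√427 - 33*(-1022)) - 2325 = (√427 - 1*(-33726)) - 2325 = (√427 + 33726) - 2325 = (33726 + √427) - 2325 = 31401 + √427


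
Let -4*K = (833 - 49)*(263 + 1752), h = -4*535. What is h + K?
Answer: -397080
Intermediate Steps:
h = -2140
K = -394940 (K = -(833 - 49)*(263 + 1752)/4 = -196*2015 = -¼*1579760 = -394940)
h + K = -2140 - 394940 = -397080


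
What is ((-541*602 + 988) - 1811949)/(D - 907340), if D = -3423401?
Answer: 2136643/4330741 ≈ 0.49337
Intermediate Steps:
((-541*602 + 988) - 1811949)/(D - 907340) = ((-541*602 + 988) - 1811949)/(-3423401 - 907340) = ((-325682 + 988) - 1811949)/(-4330741) = (-324694 - 1811949)*(-1/4330741) = -2136643*(-1/4330741) = 2136643/4330741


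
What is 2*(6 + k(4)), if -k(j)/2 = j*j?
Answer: -52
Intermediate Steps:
k(j) = -2*j² (k(j) = -2*j*j = -2*j²)
2*(6 + k(4)) = 2*(6 - 2*4²) = 2*(6 - 2*16) = 2*(6 - 32) = 2*(-26) = -52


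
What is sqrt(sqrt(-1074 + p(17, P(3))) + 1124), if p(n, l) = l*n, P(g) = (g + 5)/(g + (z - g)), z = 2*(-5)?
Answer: sqrt(28100 + 5*I*sqrt(27190))/5 ≈ 33.53 + 0.49178*I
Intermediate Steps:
z = -10
P(g) = -1/2 - g/10 (P(g) = (g + 5)/(g + (-10 - g)) = (5 + g)/(-10) = (5 + g)*(-1/10) = -1/2 - g/10)
sqrt(sqrt(-1074 + p(17, P(3))) + 1124) = sqrt(sqrt(-1074 + (-1/2 - 1/10*3)*17) + 1124) = sqrt(sqrt(-1074 + (-1/2 - 3/10)*17) + 1124) = sqrt(sqrt(-1074 - 4/5*17) + 1124) = sqrt(sqrt(-1074 - 68/5) + 1124) = sqrt(sqrt(-5438/5) + 1124) = sqrt(I*sqrt(27190)/5 + 1124) = sqrt(1124 + I*sqrt(27190)/5)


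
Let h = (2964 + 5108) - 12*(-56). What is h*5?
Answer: 43720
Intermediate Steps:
h = 8744 (h = 8072 + 672 = 8744)
h*5 = 8744*5 = 43720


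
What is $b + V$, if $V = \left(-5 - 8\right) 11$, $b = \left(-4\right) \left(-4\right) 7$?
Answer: $-31$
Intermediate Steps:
$b = 112$ ($b = 16 \cdot 7 = 112$)
$V = -143$ ($V = \left(-13\right) 11 = -143$)
$b + V = 112 - 143 = -31$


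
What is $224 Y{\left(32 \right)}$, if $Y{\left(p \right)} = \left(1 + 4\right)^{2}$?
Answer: $5600$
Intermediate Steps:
$Y{\left(p \right)} = 25$ ($Y{\left(p \right)} = 5^{2} = 25$)
$224 Y{\left(32 \right)} = 224 \cdot 25 = 5600$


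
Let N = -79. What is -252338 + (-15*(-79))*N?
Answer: -345953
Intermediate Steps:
-252338 + (-15*(-79))*N = -252338 - 15*(-79)*(-79) = -252338 + 1185*(-79) = -252338 - 93615 = -345953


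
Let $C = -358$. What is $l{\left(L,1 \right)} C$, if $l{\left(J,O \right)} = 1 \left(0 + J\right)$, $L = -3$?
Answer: $1074$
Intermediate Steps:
$l{\left(J,O \right)} = J$ ($l{\left(J,O \right)} = 1 J = J$)
$l{\left(L,1 \right)} C = \left(-3\right) \left(-358\right) = 1074$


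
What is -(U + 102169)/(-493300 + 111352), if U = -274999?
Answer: -4115/9094 ≈ -0.45250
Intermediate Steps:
-(U + 102169)/(-493300 + 111352) = -(-274999 + 102169)/(-493300 + 111352) = -(-172830)/(-381948) = -(-172830)*(-1)/381948 = -1*4115/9094 = -4115/9094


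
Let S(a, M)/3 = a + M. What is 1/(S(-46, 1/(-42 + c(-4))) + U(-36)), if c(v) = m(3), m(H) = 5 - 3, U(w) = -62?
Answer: -40/8003 ≈ -0.0049981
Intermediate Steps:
m(H) = 2
c(v) = 2
S(a, M) = 3*M + 3*a (S(a, M) = 3*(a + M) = 3*(M + a) = 3*M + 3*a)
1/(S(-46, 1/(-42 + c(-4))) + U(-36)) = 1/((3/(-42 + 2) + 3*(-46)) - 62) = 1/((3/(-40) - 138) - 62) = 1/((3*(-1/40) - 138) - 62) = 1/((-3/40 - 138) - 62) = 1/(-5523/40 - 62) = 1/(-8003/40) = -40/8003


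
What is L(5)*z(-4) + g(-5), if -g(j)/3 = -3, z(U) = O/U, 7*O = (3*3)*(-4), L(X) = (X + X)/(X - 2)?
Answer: 93/7 ≈ 13.286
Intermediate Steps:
L(X) = 2*X/(-2 + X) (L(X) = (2*X)/(-2 + X) = 2*X/(-2 + X))
O = -36/7 (O = ((3*3)*(-4))/7 = (9*(-4))/7 = (1/7)*(-36) = -36/7 ≈ -5.1429)
z(U) = -36/(7*U)
g(j) = 9 (g(j) = -3*(-3) = 9)
L(5)*z(-4) + g(-5) = (2*5/(-2 + 5))*(-36/7/(-4)) + 9 = (2*5/3)*(-36/7*(-1/4)) + 9 = (2*5*(1/3))*(9/7) + 9 = (10/3)*(9/7) + 9 = 30/7 + 9 = 93/7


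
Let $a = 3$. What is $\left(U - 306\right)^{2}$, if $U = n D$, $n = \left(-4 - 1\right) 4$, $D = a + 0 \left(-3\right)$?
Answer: $133956$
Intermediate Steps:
$D = 3$ ($D = 3 + 0 \left(-3\right) = 3 + 0 = 3$)
$n = -20$ ($n = \left(-5\right) 4 = -20$)
$U = -60$ ($U = \left(-20\right) 3 = -60$)
$\left(U - 306\right)^{2} = \left(-60 - 306\right)^{2} = \left(-366\right)^{2} = 133956$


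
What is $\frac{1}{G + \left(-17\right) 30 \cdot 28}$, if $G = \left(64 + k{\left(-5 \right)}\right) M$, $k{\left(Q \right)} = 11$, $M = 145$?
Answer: $- \frac{1}{3405} \approx -0.00029369$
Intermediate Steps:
$G = 10875$ ($G = \left(64 + 11\right) 145 = 75 \cdot 145 = 10875$)
$\frac{1}{G + \left(-17\right) 30 \cdot 28} = \frac{1}{10875 + \left(-17\right) 30 \cdot 28} = \frac{1}{10875 - 14280} = \frac{1}{-3405} = - \frac{1}{3405}$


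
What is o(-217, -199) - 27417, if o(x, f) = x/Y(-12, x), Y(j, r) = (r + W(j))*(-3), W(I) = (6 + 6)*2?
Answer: -15874660/579 ≈ -27417.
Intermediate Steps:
W(I) = 24 (W(I) = 12*2 = 24)
Y(j, r) = -72 - 3*r (Y(j, r) = (r + 24)*(-3) = (24 + r)*(-3) = -72 - 3*r)
o(x, f) = x/(-72 - 3*x)
o(-217, -199) - 27417 = -1*(-217)/(72 + 3*(-217)) - 27417 = -1*(-217)/(72 - 651) - 27417 = -1*(-217)/(-579) - 27417 = -1*(-217)*(-1/579) - 27417 = -217/579 - 27417 = -15874660/579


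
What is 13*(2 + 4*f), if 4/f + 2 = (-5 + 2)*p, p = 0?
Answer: -78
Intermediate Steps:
f = -2 (f = 4/(-2 + (-5 + 2)*0) = 4/(-2 - 3*0) = 4/(-2 + 0) = 4/(-2) = 4*(-1/2) = -2)
13*(2 + 4*f) = 13*(2 + 4*(-2)) = 13*(2 - 8) = 13*(-6) = -78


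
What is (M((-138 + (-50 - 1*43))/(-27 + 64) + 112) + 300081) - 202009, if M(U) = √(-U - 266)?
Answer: 98072 + I*√508935/37 ≈ 98072.0 + 19.281*I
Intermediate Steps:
M(U) = √(-266 - U)
(M((-138 + (-50 - 1*43))/(-27 + 64) + 112) + 300081) - 202009 = (√(-266 - ((-138 + (-50 - 1*43))/(-27 + 64) + 112)) + 300081) - 202009 = (√(-266 - ((-138 + (-50 - 43))/37 + 112)) + 300081) - 202009 = (√(-266 - ((-138 - 93)*(1/37) + 112)) + 300081) - 202009 = (√(-266 - (-231*1/37 + 112)) + 300081) - 202009 = (√(-266 - (-231/37 + 112)) + 300081) - 202009 = (√(-266 - 1*3913/37) + 300081) - 202009 = (√(-266 - 3913/37) + 300081) - 202009 = (√(-13755/37) + 300081) - 202009 = (I*√508935/37 + 300081) - 202009 = (300081 + I*√508935/37) - 202009 = 98072 + I*√508935/37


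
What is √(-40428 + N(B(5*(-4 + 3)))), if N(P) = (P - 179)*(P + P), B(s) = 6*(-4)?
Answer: 2*I*√7671 ≈ 175.17*I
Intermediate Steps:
B(s) = -24
N(P) = 2*P*(-179 + P) (N(P) = (-179 + P)*(2*P) = 2*P*(-179 + P))
√(-40428 + N(B(5*(-4 + 3)))) = √(-40428 + 2*(-24)*(-179 - 24)) = √(-40428 + 2*(-24)*(-203)) = √(-40428 + 9744) = √(-30684) = 2*I*√7671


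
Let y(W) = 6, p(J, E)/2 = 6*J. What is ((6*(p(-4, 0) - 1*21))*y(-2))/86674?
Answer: -1242/43337 ≈ -0.028659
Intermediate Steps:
p(J, E) = 12*J (p(J, E) = 2*(6*J) = 12*J)
((6*(p(-4, 0) - 1*21))*y(-2))/86674 = ((6*(12*(-4) - 1*21))*6)/86674 = ((6*(-48 - 21))*6)*(1/86674) = ((6*(-69))*6)*(1/86674) = -414*6*(1/86674) = -2484*1/86674 = -1242/43337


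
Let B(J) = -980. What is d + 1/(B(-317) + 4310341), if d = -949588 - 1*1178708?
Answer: -9171595778855/4309361 ≈ -2.1283e+6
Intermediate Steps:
d = -2128296 (d = -949588 - 1178708 = -2128296)
d + 1/(B(-317) + 4310341) = -2128296 + 1/(-980 + 4310341) = -2128296 + 1/4309361 = -9171595778855/4309361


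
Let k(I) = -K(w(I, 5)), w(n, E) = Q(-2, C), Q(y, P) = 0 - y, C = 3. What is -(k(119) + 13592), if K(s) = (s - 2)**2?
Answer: -13592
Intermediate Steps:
Q(y, P) = -y
w(n, E) = 2 (w(n, E) = -1*(-2) = 2)
K(s) = (-2 + s)**2
k(I) = 0 (k(I) = -(-2 + 2)**2 = -1*0**2 = -1*0 = 0)
-(k(119) + 13592) = -(0 + 13592) = -1*13592 = -13592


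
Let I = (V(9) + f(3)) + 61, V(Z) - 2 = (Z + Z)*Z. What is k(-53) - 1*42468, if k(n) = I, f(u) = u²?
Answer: -42234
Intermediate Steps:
V(Z) = 2 + 2*Z² (V(Z) = 2 + (Z + Z)*Z = 2 + (2*Z)*Z = 2 + 2*Z²)
I = 234 (I = ((2 + 2*9²) + 3²) + 61 = ((2 + 2*81) + 9) + 61 = ((2 + 162) + 9) + 61 = (164 + 9) + 61 = 173 + 61 = 234)
k(n) = 234
k(-53) - 1*42468 = 234 - 1*42468 = 234 - 42468 = -42234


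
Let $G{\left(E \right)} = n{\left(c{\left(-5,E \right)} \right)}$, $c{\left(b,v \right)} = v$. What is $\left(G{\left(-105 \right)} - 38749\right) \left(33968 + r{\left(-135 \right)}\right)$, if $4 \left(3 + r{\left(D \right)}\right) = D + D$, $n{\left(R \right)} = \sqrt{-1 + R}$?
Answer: $- \frac{2626988455}{2} + \frac{67795 i \sqrt{106}}{2} \approx -1.3135 \cdot 10^{9} + 3.49 \cdot 10^{5} i$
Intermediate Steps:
$G{\left(E \right)} = \sqrt{-1 + E}$
$r{\left(D \right)} = -3 + \frac{D}{2}$ ($r{\left(D \right)} = -3 + \frac{D + D}{4} = -3 + \frac{2 D}{4} = -3 + \frac{D}{2}$)
$\left(G{\left(-105 \right)} - 38749\right) \left(33968 + r{\left(-135 \right)}\right) = \left(\sqrt{-1 - 105} - 38749\right) \left(33968 + \left(-3 + \frac{1}{2} \left(-135\right)\right)\right) = \left(\sqrt{-106} - 38749\right) \left(33968 - \frac{141}{2}\right) = \left(i \sqrt{106} - 38749\right) \left(33968 - \frac{141}{2}\right) = \left(-38749 + i \sqrt{106}\right) \frac{67795}{2} = - \frac{2626988455}{2} + \frac{67795 i \sqrt{106}}{2}$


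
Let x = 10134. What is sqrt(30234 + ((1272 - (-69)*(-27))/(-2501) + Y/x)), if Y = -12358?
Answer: 2*sqrt(134867770218214637)/4224189 ≈ 173.88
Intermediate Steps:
sqrt(30234 + ((1272 - (-69)*(-27))/(-2501) + Y/x)) = sqrt(30234 + ((1272 - (-69)*(-27))/(-2501) - 12358/10134)) = sqrt(30234 + ((1272 - 1*1863)*(-1/2501) - 12358*1/10134)) = sqrt(30234 + ((1272 - 1863)*(-1/2501) - 6179/5067)) = sqrt(30234 + (-591*(-1/2501) - 6179/5067)) = sqrt(30234 + (591/2501 - 6179/5067)) = sqrt(30234 - 12459082/12672567) = sqrt(383129931596/12672567) = 2*sqrt(134867770218214637)/4224189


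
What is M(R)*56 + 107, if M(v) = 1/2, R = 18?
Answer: 135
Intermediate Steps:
M(v) = 1/2 (M(v) = 1*(1/2) = 1/2)
M(R)*56 + 107 = (1/2)*56 + 107 = 28 + 107 = 135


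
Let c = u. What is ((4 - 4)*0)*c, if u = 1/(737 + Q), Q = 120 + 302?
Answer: 0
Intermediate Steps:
Q = 422
u = 1/1159 (u = 1/(737 + 422) = 1/1159 ≈ 0.00086281)
c = 1/1159 ≈ 0.00086281
((4 - 4)*0)*c = ((4 - 4)*0)*(1/1159) = (0*0)*(1/1159) = 0*(1/1159) = 0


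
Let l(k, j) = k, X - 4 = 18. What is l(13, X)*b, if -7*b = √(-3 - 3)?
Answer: -13*I*√6/7 ≈ -4.549*I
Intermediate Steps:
X = 22 (X = 4 + 18 = 22)
b = -I*√6/7 (b = -√(-3 - 3)/7 = -I*√6/7 ≈ -0.34993*I)
l(13, X)*b = 13*(-I*√6/7) = -13*I*√6/7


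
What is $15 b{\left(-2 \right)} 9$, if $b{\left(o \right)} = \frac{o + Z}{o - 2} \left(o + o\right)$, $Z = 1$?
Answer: $-135$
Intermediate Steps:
$b{\left(o \right)} = \frac{2 o \left(1 + o\right)}{-2 + o}$ ($b{\left(o \right)} = \frac{o + 1}{o - 2} \left(o + o\right) = \frac{1 + o}{-2 + o} 2 o = \frac{2 o \left(1 + o\right)}{-2 + o}$)
$15 b{\left(-2 \right)} 9 = 15 \cdot 2 \left(-2\right) \frac{1}{-2 - 2} \left(1 - 2\right) 9 = 15 \cdot 2 \left(-2\right) \frac{1}{-4} \left(-1\right) 9 = 15 \cdot 2 \left(-2\right) \left(- \frac{1}{4}\right) \left(-1\right) 9 = 15 \left(-1\right) 9 = \left(-15\right) 9 = -135$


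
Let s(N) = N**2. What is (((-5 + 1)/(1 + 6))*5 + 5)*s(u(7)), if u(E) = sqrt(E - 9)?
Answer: -30/7 ≈ -4.2857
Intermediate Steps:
u(E) = sqrt(-9 + E)
(((-5 + 1)/(1 + 6))*5 + 5)*s(u(7)) = (((-5 + 1)/(1 + 6))*5 + 5)*(sqrt(-9 + 7))**2 = (-4/7*5 + 5)*(sqrt(-2))**2 = (-4*1/7*5 + 5)*(I*sqrt(2))**2 = (-4/7*5 + 5)*(-2) = (-20/7 + 5)*(-2) = (15/7)*(-2) = -30/7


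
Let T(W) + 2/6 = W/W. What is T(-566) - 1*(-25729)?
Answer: 77189/3 ≈ 25730.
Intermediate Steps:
T(W) = ⅔ (T(W) = -⅓ + W/W = -⅓ + 1 = ⅔)
T(-566) - 1*(-25729) = ⅔ - 1*(-25729) = ⅔ + 25729 = 77189/3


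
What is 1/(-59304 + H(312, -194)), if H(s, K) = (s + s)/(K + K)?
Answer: -97/5752644 ≈ -1.6862e-5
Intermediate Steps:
H(s, K) = s/K (H(s, K) = (2*s)/((2*K)) = (2*s)*(1/(2*K)) = s/K)
1/(-59304 + H(312, -194)) = 1/(-59304 + 312/(-194)) = 1/(-59304 + 312*(-1/194)) = 1/(-59304 - 156/97) = 1/(-5752644/97) = -97/5752644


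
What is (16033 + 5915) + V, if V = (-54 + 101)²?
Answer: 24157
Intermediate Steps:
V = 2209 (V = 47² = 2209)
(16033 + 5915) + V = (16033 + 5915) + 2209 = 21948 + 2209 = 24157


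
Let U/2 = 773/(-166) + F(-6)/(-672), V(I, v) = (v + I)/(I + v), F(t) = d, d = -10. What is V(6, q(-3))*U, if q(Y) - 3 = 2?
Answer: -129449/13944 ≈ -9.2835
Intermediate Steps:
q(Y) = 5 (q(Y) = 3 + 2 = 5)
F(t) = -10
V(I, v) = 1 (V(I, v) = (I + v)/(I + v) = 1)
U = -129449/13944 (U = 2*(773/(-166) - 10/(-672)) = 2*(773*(-1/166) - 10*(-1/672)) = 2*(-773/166 + 5/336) = 2*(-129449/27888) = -129449/13944 ≈ -9.2835)
V(6, q(-3))*U = 1*(-129449/13944) = -129449/13944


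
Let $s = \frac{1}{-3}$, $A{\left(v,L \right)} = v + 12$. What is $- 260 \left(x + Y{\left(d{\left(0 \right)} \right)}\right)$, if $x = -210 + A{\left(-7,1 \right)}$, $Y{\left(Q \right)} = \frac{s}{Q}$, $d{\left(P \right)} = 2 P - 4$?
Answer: $\frac{159835}{3} \approx 53278.0$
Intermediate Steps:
$A{\left(v,L \right)} = 12 + v$
$d{\left(P \right)} = -4 + 2 P$
$s = - \frac{1}{3} \approx -0.33333$
$Y{\left(Q \right)} = - \frac{1}{3 Q}$
$x = -205$ ($x = -210 + \left(12 - 7\right) = -210 + 5 = -205$)
$- 260 \left(x + Y{\left(d{\left(0 \right)} \right)}\right) = - 260 \left(-205 - \frac{1}{3 \left(-4 + 2 \cdot 0\right)}\right) = - 260 \left(-205 - \frac{1}{3 \left(-4 + 0\right)}\right) = - 260 \left(-205 - \frac{1}{3 \left(-4\right)}\right) = - 260 \left(-205 - - \frac{1}{12}\right) = - 260 \left(-205 + \frac{1}{12}\right) = \left(-260\right) \left(- \frac{2459}{12}\right) = \frac{159835}{3}$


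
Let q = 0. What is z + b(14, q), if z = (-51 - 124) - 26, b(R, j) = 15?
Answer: -186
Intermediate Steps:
z = -201 (z = -175 - 26 = -201)
z + b(14, q) = -201 + 15 = -186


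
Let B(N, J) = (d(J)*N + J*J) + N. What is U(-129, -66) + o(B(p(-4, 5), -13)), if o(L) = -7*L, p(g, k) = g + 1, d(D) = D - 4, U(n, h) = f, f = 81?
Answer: -1438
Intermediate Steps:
U(n, h) = 81
d(D) = -4 + D
p(g, k) = 1 + g
B(N, J) = N + J² + N*(-4 + J) (B(N, J) = ((-4 + J)*N + J*J) + N = (N*(-4 + J) + J²) + N = (J² + N*(-4 + J)) + N = N + J² + N*(-4 + J))
U(-129, -66) + o(B(p(-4, 5), -13)) = 81 - 7*((1 - 4) + (-13)² + (1 - 4)*(-4 - 13)) = 81 - 7*(-3 + 169 - 3*(-17)) = 81 - 7*(-3 + 169 + 51) = 81 - 7*217 = 81 - 1519 = -1438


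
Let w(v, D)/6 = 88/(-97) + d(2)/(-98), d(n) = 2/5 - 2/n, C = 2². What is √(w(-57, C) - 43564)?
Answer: I*√502182069295/3395 ≈ 208.73*I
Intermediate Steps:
C = 4
d(n) = ⅖ - 2/n (d(n) = 2*(⅕) - 2/n = ⅖ - 2/n)
w(v, D) = -128487/23765 (w(v, D) = 6*(88/(-97) + (⅖ - 2/2)/(-98)) = 6*(88*(-1/97) + (⅖ - 2*½)*(-1/98)) = 6*(-88/97 + (⅖ - 1)*(-1/98)) = 6*(-88/97 - ⅗*(-1/98)) = 6*(-88/97 + 3/490) = 6*(-42829/47530) = -128487/23765)
√(w(-57, C) - 43564) = √(-128487/23765 - 43564) = √(-1035426947/23765) = I*√502182069295/3395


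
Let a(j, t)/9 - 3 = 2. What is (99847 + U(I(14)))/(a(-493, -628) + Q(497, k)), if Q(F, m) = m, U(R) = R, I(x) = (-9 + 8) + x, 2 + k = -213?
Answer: -9986/17 ≈ -587.41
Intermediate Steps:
k = -215 (k = -2 - 213 = -215)
a(j, t) = 45 (a(j, t) = 27 + 9*2 = 27 + 18 = 45)
I(x) = -1 + x
(99847 + U(I(14)))/(a(-493, -628) + Q(497, k)) = (99847 + (-1 + 14))/(45 - 215) = (99847 + 13)/(-170) = 99860*(-1/170) = -9986/17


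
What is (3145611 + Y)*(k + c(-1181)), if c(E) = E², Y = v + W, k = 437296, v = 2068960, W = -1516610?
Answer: 6774875335777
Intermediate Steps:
Y = 552350 (Y = 2068960 - 1516610 = 552350)
(3145611 + Y)*(k + c(-1181)) = (3145611 + 552350)*(437296 + (-1181)²) = 3697961*(437296 + 1394761) = 3697961*1832057 = 6774875335777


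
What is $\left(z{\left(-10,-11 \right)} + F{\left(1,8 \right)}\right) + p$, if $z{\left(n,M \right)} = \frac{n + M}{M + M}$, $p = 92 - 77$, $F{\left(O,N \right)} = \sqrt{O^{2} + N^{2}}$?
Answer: $\frac{351}{22} + \sqrt{65} \approx 24.017$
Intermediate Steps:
$F{\left(O,N \right)} = \sqrt{N^{2} + O^{2}}$
$p = 15$
$z{\left(n,M \right)} = \frac{M + n}{2 M}$
$\left(z{\left(-10,-11 \right)} + F{\left(1,8 \right)}\right) + p = \left(\frac{-11 - 10}{2 \left(-11\right)} + \sqrt{8^{2} + 1^{2}}\right) + 15 = \left(\frac{1}{2} \left(- \frac{1}{11}\right) \left(-21\right) + \sqrt{64 + 1}\right) + 15 = \left(\frac{21}{22} + \sqrt{65}\right) + 15 = \frac{351}{22} + \sqrt{65}$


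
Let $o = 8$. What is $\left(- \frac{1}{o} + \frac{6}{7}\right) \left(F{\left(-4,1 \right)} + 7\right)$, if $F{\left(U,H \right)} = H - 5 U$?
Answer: $\frac{41}{2} \approx 20.5$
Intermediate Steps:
$\left(- \frac{1}{o} + \frac{6}{7}\right) \left(F{\left(-4,1 \right)} + 7\right) = \left(- \frac{1}{8} + \frac{6}{7}\right) \left(\left(1 - -20\right) + 7\right) = \left(\left(-1\right) \frac{1}{8} + 6 \cdot \frac{1}{7}\right) \left(\left(1 + 20\right) + 7\right) = \left(- \frac{1}{8} + \frac{6}{7}\right) \left(21 + 7\right) = \frac{41}{56} \cdot 28 = \frac{41}{2}$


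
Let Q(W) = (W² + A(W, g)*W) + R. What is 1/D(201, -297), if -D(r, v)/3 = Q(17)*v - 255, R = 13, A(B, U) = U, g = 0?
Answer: 1/269847 ≈ 3.7058e-6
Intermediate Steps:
Q(W) = 13 + W² (Q(W) = (W² + 0*W) + 13 = (W² + 0) + 13 = W² + 13 = 13 + W²)
D(r, v) = 765 - 906*v (D(r, v) = -3*((13 + 17²)*v - 255) = -3*((13 + 289)*v - 255) = -3*(302*v - 255) = -3*(-255 + 302*v) = 765 - 906*v)
1/D(201, -297) = 1/(765 - 906*(-297)) = 1/(765 + 269082) = 1/269847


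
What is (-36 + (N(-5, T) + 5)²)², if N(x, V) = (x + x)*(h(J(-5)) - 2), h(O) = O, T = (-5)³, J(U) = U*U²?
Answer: 2642539596921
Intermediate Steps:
J(U) = U³
T = -125
N(x, V) = -254*x (N(x, V) = (x + x)*((-5)³ - 2) = (2*x)*(-125 - 2) = (2*x)*(-127) = -254*x)
(-36 + (N(-5, T) + 5)²)² = (-36 + (-254*(-5) + 5)²)² = (-36 + (1270 + 5)²)² = (-36 + 1275²)² = (-36 + 1625625)² = 1625589² = 2642539596921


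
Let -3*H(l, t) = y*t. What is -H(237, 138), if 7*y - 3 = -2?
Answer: 46/7 ≈ 6.5714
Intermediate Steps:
y = ⅐ (y = 3/7 + (⅐)*(-2) = 3/7 - 2/7 = ⅐ ≈ 0.14286)
H(l, t) = -t/21
-H(237, 138) = -(-1)*138/21 = -1*(-46/7) = 46/7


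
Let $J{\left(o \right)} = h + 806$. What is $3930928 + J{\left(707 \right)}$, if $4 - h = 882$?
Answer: $3930856$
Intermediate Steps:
$h = -878$ ($h = 4 - 882 = -878$)
$J{\left(o \right)} = -72$ ($J{\left(o \right)} = -878 + 806 = -72$)
$3930928 + J{\left(707 \right)} = 3930928 - 72 = 3930856$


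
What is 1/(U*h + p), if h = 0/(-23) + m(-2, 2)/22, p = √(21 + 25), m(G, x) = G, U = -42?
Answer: -231/1901 + 121*√46/3802 ≈ 0.094335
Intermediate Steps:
p = √46 ≈ 6.7823
h = -1/11 (h = 0/(-23) - 2/22 = 0*(-1/23) - 2*1/22 = 0 - 1/11 = -1/11 ≈ -0.090909)
1/(U*h + p) = 1/(-42*(-1/11) + √46) = 1/(42/11 + √46)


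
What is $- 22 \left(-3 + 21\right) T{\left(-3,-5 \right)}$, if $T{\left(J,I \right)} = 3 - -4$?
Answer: $-2772$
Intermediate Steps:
$T{\left(J,I \right)} = 7$ ($T{\left(J,I \right)} = 3 + 4 = 7$)
$- 22 \left(-3 + 21\right) T{\left(-3,-5 \right)} = - 22 \left(-3 + 21\right) 7 = \left(-22\right) 18 \cdot 7 = \left(-396\right) 7 = -2772$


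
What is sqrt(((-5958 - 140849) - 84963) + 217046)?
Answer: 6*I*sqrt(409) ≈ 121.34*I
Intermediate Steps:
sqrt(((-5958 - 140849) - 84963) + 217046) = sqrt((-146807 - 84963) + 217046) = sqrt(-231770 + 217046) = sqrt(-14724) = 6*I*sqrt(409)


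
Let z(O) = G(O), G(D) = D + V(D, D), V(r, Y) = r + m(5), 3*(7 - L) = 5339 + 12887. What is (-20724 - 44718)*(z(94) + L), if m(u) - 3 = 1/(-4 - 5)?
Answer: 1153895158/3 ≈ 3.8463e+8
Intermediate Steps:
m(u) = 26/9 (m(u) = 3 + 1/(-4 - 5) = 3 + 1/(-9) = 3 - ⅑ = 26/9)
L = -18205/3 (L = 7 - (5339 + 12887)/3 = 7 - ⅓*18226 = 7 - 18226/3 = -18205/3 ≈ -6068.3)
V(r, Y) = 26/9 + r (V(r, Y) = r + 26/9 = 26/9 + r)
G(D) = 26/9 + 2*D (G(D) = D + (26/9 + D) = 26/9 + 2*D)
z(O) = 26/9 + 2*O
(-20724 - 44718)*(z(94) + L) = (-20724 - 44718)*((26/9 + 2*94) - 18205/3) = -65442*((26/9 + 188) - 18205/3) = -65442*(1718/9 - 18205/3) = -65442*(-52897/9) = 1153895158/3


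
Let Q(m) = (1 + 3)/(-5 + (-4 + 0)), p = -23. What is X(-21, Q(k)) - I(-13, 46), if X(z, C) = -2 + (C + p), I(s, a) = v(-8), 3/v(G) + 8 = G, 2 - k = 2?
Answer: -3637/144 ≈ -25.257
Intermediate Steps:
k = 0 (k = 2 - 1*2 = 2 - 2 = 0)
v(G) = 3/(-8 + G)
I(s, a) = -3/16 (I(s, a) = 3/(-8 - 8) = 3/(-16) = 3*(-1/16) = -3/16)
Q(m) = -4/9 (Q(m) = 4/(-5 - 4) = 4/(-9) = 4*(-⅑) = -4/9)
X(z, C) = -25 + C (X(z, C) = -2 + (C - 23) = -2 + (-23 + C) = -25 + C)
X(-21, Q(k)) - I(-13, 46) = (-25 - 4/9) - 1*(-3/16) = -229/9 + 3/16 = -3637/144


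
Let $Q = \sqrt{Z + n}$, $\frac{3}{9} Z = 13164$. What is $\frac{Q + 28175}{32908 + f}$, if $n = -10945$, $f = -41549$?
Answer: $- \frac{28175}{8641} - \frac{\sqrt{28547}}{8641} \approx -3.2802$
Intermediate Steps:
$Z = 39492$ ($Z = 3 \cdot 13164 = 39492$)
$Q = \sqrt{28547}$ ($Q = \sqrt{39492 - 10945} = \sqrt{28547} \approx 168.96$)
$\frac{Q + 28175}{32908 + f} = \frac{\sqrt{28547} + 28175}{32908 - 41549} = \frac{28175 + \sqrt{28547}}{-8641} = \left(28175 + \sqrt{28547}\right) \left(- \frac{1}{8641}\right) = - \frac{28175}{8641} - \frac{\sqrt{28547}}{8641}$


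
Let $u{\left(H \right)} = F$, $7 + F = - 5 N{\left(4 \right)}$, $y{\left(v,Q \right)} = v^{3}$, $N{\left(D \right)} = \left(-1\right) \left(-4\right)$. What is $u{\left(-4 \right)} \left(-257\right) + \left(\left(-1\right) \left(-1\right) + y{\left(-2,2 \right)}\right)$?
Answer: $6932$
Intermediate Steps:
$N{\left(D \right)} = 4$
$F = -27$ ($F = -7 - 20 = -27$)
$u{\left(H \right)} = -27$
$u{\left(-4 \right)} \left(-257\right) + \left(\left(-1\right) \left(-1\right) + y{\left(-2,2 \right)}\right) = \left(-27\right) \left(-257\right) + \left(\left(-1\right) \left(-1\right) + \left(-2\right)^{3}\right) = 6939 + \left(1 - 8\right) = 6939 - 7 = 6932$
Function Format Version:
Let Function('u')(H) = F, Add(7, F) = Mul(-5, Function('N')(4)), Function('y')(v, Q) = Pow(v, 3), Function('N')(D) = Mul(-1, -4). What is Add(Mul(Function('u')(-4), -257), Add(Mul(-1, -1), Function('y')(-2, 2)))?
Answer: 6932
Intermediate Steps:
Function('N')(D) = 4
F = -27 (F = Add(-7, Mul(-5, 4)) = Add(-7, -20) = -27)
Function('u')(H) = -27
Add(Mul(Function('u')(-4), -257), Add(Mul(-1, -1), Function('y')(-2, 2))) = Add(Mul(-27, -257), Add(Mul(-1, -1), Pow(-2, 3))) = Add(6939, Add(1, -8)) = Add(6939, -7) = 6932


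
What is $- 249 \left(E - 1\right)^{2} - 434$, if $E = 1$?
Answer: $-434$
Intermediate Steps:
$- 249 \left(E - 1\right)^{2} - 434 = - 249 \left(1 - 1\right)^{2} - 434 = - 249 \cdot 0^{2} - 434 = \left(-249\right) 0 - 434 = 0 - 434 = -434$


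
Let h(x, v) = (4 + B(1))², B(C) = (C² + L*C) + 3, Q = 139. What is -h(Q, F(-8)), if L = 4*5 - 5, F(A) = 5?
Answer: -529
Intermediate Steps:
L = 15 (L = 20 - 5 = 15)
B(C) = 3 + C² + 15*C (B(C) = (C² + 15*C) + 3 = 3 + C² + 15*C)
h(x, v) = 529 (h(x, v) = (4 + (3 + 1² + 15*1))² = (4 + (3 + 1 + 15))² = (4 + 19)² = 23² = 529)
-h(Q, F(-8)) = -1*529 = -529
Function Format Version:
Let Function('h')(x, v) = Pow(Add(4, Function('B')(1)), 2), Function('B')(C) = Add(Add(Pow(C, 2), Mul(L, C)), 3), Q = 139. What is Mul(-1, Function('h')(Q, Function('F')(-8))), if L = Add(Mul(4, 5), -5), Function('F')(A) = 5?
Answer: -529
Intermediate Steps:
L = 15 (L = Add(20, -5) = 15)
Function('B')(C) = Add(3, Pow(C, 2), Mul(15, C)) (Function('B')(C) = Add(Add(Pow(C, 2), Mul(15, C)), 3) = Add(3, Pow(C, 2), Mul(15, C)))
Function('h')(x, v) = 529 (Function('h')(x, v) = Pow(Add(4, Add(3, Pow(1, 2), Mul(15, 1))), 2) = Pow(Add(4, Add(3, 1, 15)), 2) = Pow(Add(4, 19), 2) = Pow(23, 2) = 529)
Mul(-1, Function('h')(Q, Function('F')(-8))) = Mul(-1, 529) = -529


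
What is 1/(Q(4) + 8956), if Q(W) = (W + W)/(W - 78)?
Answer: 37/331368 ≈ 0.00011166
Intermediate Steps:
Q(W) = 2*W/(-78 + W) (Q(W) = (2*W)/(-78 + W) = 2*W/(-78 + W))
1/(Q(4) + 8956) = 1/(2*4/(-78 + 4) + 8956) = 1/(2*4/(-74) + 8956) = 1/(2*4*(-1/74) + 8956) = 1/(-4/37 + 8956) = 1/(331368/37) = 37/331368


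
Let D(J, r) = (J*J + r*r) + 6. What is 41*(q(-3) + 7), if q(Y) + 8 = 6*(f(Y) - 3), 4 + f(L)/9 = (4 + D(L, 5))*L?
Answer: -301883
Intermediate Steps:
D(J, r) = 6 + J² + r² (D(J, r) = (J² + r²) + 6 = 6 + J² + r²)
f(L) = -36 + 9*L*(35 + L²) (f(L) = -36 + 9*((4 + (6 + L² + 5²))*L) = -36 + 9*((4 + (6 + L² + 25))*L) = -36 + 9*((4 + (31 + L²))*L) = -36 + 9*((35 + L²)*L) = -36 + 9*(L*(35 + L²)) = -36 + 9*L*(35 + L²))
q(Y) = -242 + 54*Y³ + 1890*Y (q(Y) = -8 + 6*((-36 + 9*Y³ + 315*Y) - 3) = -8 + 6*(-39 + 9*Y³ + 315*Y) = -8 + (-234 + 54*Y³ + 1890*Y) = -242 + 54*Y³ + 1890*Y)
41*(q(-3) + 7) = 41*((-242 + 54*(-3)³ + 1890*(-3)) + 7) = 41*((-242 + 54*(-27) - 5670) + 7) = 41*((-242 - 1458 - 5670) + 7) = 41*(-7370 + 7) = 41*(-7363) = -301883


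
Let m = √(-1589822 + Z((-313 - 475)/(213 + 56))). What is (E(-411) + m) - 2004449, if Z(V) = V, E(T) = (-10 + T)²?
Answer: -1827208 + I*√115041321714/269 ≈ -1.8272e+6 + 1260.9*I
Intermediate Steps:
m = I*√115041321714/269 (m = √(-1589822 + (-313 - 475)/(213 + 56)) = √(-1589822 - 788/269) = √(-427662906/269) = I*√115041321714/269 ≈ 1260.9*I)
(E(-411) + m) - 2004449 = ((-10 - 411)² + I*√115041321714/269) - 2004449 = ((-421)² + I*√115041321714/269) - 2004449 = (177241 + I*√115041321714/269) - 2004449 = -1827208 + I*√115041321714/269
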